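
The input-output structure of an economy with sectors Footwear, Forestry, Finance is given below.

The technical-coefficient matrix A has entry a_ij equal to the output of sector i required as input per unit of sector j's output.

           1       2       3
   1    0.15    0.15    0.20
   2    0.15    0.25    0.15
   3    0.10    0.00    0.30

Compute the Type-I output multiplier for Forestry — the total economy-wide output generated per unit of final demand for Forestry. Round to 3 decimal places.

I − A =
  [   0.85    -0.15    -0.20]
  [  -0.15     0.75    -0.15]
  [  -0.10     0.00     0.70]
Cofactors of I−A, C_ij = (−1)^(i+j)·(minor ij) (rows/columns in the sector order above):
  C_11 = (0.75)(0.70) − (-0.15)(0.00) = 0.5250
  C_12 = −[(-0.15)(0.70) − (-0.15)(-0.10)] = 0.1200
  C_13 = (-0.15)(0.00) − (0.75)(-0.10) = 0.0750
  C_21 = −[(-0.15)(0.70) − (-0.20)(0.00)] = 0.1050
  C_22 = (0.85)(0.70) − (-0.20)(-0.10) = 0.5750
  C_23 = −[(0.85)(0.00) − (-0.15)(-0.10)] = 0.0150
  C_31 = (-0.15)(-0.15) − (-0.20)(0.75) = 0.1725
  C_32 = −[(0.85)(-0.15) − (-0.20)(-0.15)] = 0.1575
  C_33 = (0.85)(0.75) − (-0.15)(-0.15) = 0.6150
det(I−A) = Σ_j (I−A)_1j·C_1j = (0.85)(0.5250) + (-0.15)(0.1200) + (-0.20)(0.0750) = 0.41325
adj(I−A) = Cᵀ =
  [ 0.5250   0.1050   0.1725]
  [ 0.1200   0.5750   0.1575]
  [ 0.0750   0.0150   0.6150]
(I − A)⁻¹ = adj(I−A) / det(I−A) ≈
  [   1.2704     0.2541     0.4174]
  [   0.2904     1.3914     0.3811]
  [   0.1815     0.0363     1.4882]
The output multiplier for sector j is the column-j sum of the Leontief inverse (I − A)⁻¹ = adj(I−A) / det(I−A).
Column 2 of adj(I−A): (0.1050, 0.5750, 0.0150); det(I−A) = 0.41325.
m_2 = (0.1050 + 0.5750 + 0.0150) / 0.41325 = 0.695 / 0.41325 ≈ 1.682.

m_2 = 1.682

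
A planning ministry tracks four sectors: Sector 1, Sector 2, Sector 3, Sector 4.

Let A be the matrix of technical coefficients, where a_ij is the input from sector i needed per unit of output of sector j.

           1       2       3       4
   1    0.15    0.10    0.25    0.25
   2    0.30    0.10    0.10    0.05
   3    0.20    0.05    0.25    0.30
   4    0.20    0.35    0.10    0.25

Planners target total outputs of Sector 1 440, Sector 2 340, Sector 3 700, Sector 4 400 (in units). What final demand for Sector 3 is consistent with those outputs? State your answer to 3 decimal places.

d_3 = 300.000

I − A =
  [   0.85    -0.10    -0.25    -0.25]
  [  -0.30     0.90    -0.10    -0.05]
  [  -0.20    -0.05     0.75    -0.30]
  [  -0.20    -0.35    -0.10     0.75]
d = (I − A) x:
  d_1 = (+0.85)·440 + (-0.10)·340 + (-0.25)·700 + (-0.25)·400 = 65.000
  d_2 = (-0.30)·440 + (+0.90)·340 + (-0.10)·700 + (-0.05)·400 = 84.000
  d_3 = (-0.20)·440 + (-0.05)·340 + (+0.75)·700 + (-0.30)·400 = 300.000
  d_4 = (-0.20)·440 + (-0.35)·340 + (-0.10)·700 + (+0.75)·400 = 23.000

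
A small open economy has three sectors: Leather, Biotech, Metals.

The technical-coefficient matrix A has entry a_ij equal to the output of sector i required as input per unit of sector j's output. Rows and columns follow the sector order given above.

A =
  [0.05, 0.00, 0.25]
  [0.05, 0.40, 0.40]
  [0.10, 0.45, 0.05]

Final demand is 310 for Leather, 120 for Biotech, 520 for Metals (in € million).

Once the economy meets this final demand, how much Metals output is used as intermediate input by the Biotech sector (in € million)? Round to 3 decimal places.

I − A =
  [   0.95     0.00    -0.25]
  [  -0.05     0.60    -0.40]
  [  -0.10    -0.45     0.95]
Cofactors of I−A, C_ij = (−1)^(i+j)·(minor ij) (rows/columns in the sector order above):
  C_11 = (0.60)(0.95) − (-0.40)(-0.45) = 0.3900
  C_12 = −[(-0.05)(0.95) − (-0.40)(-0.10)] = 0.0875
  C_13 = (-0.05)(-0.45) − (0.60)(-0.10) = 0.0825
  C_21 = −[(0.00)(0.95) − (-0.25)(-0.45)] = 0.1125
  C_22 = (0.95)(0.95) − (-0.25)(-0.10) = 0.8775
  C_23 = −[(0.95)(-0.45) − (0.00)(-0.10)] = 0.4275
  C_31 = (0.00)(-0.40) − (-0.25)(0.60) = 0.1500
  C_32 = −[(0.95)(-0.40) − (-0.25)(-0.05)] = 0.3925
  C_33 = (0.95)(0.60) − (0.00)(-0.05) = 0.5700
det(I−A) = Σ_j (I−A)_1j·C_1j = (0.95)(0.3900) + (0.00)(0.0875) + (-0.25)(0.0825) = 0.349875
adj(I−A) = Cᵀ =
  [ 0.3900   0.1125   0.1500]
  [ 0.0875   0.8775   0.3925]
  [ 0.0825   0.4275   0.5700]
(I − A)⁻¹ = adj(I−A) / det(I−A) ≈
  [   1.1147     0.3215     0.4287]
  [   0.2501     2.5080     1.1218]
  [   0.2358     1.2219     1.6292]
First solve x = (I − A)⁻¹ d = adj(I−A)·d / det(I−A); in particular x_B = (0.0875·310 + 0.8775·120 + 0.3925·520) / 0.349875 = 336.525 / 0.349875 ≈ 961.84352.
Intermediate flow from M to B: z_MB = a_MB · x_B = 0.45 × 336.525 / 0.349875 = 151.43625 / 0.349875 ≈ 432.830.

z_MB = 432.830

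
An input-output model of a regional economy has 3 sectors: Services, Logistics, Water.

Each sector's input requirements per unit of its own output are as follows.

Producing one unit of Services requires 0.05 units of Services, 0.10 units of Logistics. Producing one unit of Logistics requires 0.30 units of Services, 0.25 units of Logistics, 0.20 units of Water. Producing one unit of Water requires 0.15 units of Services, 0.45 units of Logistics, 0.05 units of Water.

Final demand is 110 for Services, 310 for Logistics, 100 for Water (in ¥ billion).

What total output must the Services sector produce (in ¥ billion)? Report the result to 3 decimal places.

I − A =
  [   0.95    -0.30    -0.15]
  [  -0.10     0.75    -0.45]
  [   0.00    -0.20     0.95]
Cofactors of I−A, C_ij = (−1)^(i+j)·(minor ij) (rows/columns in the sector order above):
  C_11 = (0.75)(0.95) − (-0.45)(-0.20) = 0.6225
  C_12 = −[(-0.10)(0.95) − (-0.45)(0.00)] = 0.0950
  C_13 = (-0.10)(-0.20) − (0.75)(0.00) = 0.0200
  C_21 = −[(-0.30)(0.95) − (-0.15)(-0.20)] = 0.3150
  C_22 = (0.95)(0.95) − (-0.15)(0.00) = 0.9025
  C_23 = −[(0.95)(-0.20) − (-0.30)(0.00)] = 0.1900
  C_31 = (-0.30)(-0.45) − (-0.15)(0.75) = 0.2475
  C_32 = −[(0.95)(-0.45) − (-0.15)(-0.10)] = 0.4425
  C_33 = (0.95)(0.75) − (-0.30)(-0.10) = 0.6825
det(I−A) = Σ_j (I−A)_1j·C_1j = (0.95)(0.6225) + (-0.30)(0.0950) + (-0.15)(0.0200) = 0.559875
adj(I−A) = Cᵀ =
  [ 0.6225   0.3150   0.2475]
  [ 0.0950   0.9025   0.4425]
  [ 0.0200   0.1900   0.6825]
(I − A)⁻¹ = adj(I−A) / det(I−A) ≈
  [   1.1119     0.5626     0.4421]
  [   0.1697     1.6120     0.7904]
  [   0.0357     0.3394     1.2190]
x = (I − A)⁻¹ d = adj(I−A)·d / det(I−A), with det(I−A) = 0.559875:
  x_S = (0.6225·110 + 0.3150·310 + 0.2475·100) / 0.559875 = 190.875 / 0.559875 ≈ 340.924
  x_L = (0.0950·110 + 0.9025·310 + 0.4425·100) / 0.559875 = 334.475 / 0.559875 ≈ 597.410
  x_W = (0.0200·110 + 0.1900·310 + 0.6825·100) / 0.559875 = 129.35 / 0.559875 ≈ 231.034

x_S = 340.924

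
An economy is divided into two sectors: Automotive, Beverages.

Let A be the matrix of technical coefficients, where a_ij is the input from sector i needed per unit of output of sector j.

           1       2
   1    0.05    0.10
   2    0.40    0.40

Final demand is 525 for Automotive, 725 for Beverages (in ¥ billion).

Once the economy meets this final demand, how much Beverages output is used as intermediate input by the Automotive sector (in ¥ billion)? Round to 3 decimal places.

I − A =
  [   0.95    -0.10]
  [  -0.40     0.60]
det(I−A) = (0.95)(0.60) − (-0.10)(-0.40) = 0.5300
adj(I−A) = [[0.60, 0.10], [0.40, 0.95]]
(I − A)⁻¹ = adj(I−A) / det(I−A) ≈
  [   1.1321     0.1887]
  [   0.7547     1.7925]
First solve x = (I − A)⁻¹ d = adj(I−A)·d / det(I−A); in particular x_1 = (0.60·525 + 0.10·725) / 0.5300 = 387.50 / 0.5300 ≈ 731.13208.
Intermediate flow from 2 to 1: z_21 = a_21 · x_1 = 0.40 × 387.50 / 0.5300 = 155.00 / 0.5300 ≈ 292.453.

z_21 = 292.453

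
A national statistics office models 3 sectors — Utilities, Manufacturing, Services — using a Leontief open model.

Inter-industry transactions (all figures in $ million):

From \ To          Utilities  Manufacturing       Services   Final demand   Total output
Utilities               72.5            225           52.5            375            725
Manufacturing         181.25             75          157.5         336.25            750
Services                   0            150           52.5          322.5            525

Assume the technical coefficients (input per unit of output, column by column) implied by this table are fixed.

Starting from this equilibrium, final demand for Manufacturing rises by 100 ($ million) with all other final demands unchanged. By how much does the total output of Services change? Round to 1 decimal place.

Δx_S = 29.9

Technical coefficients a_ij = z_ij / X_j:
  a_UU = 72.5/725 = 0.10, a_MU = 181.25/725 = 0.25, a_SU = 0/725 = 0.00
  a_UM = 225/750 = 0.30, a_MM = 75/750 = 0.10, a_SM = 150/750 = 0.20
  a_US = 52.5/525 = 0.10, a_MS = 157.5/525 = 0.30, a_SS = 52.5/525 = 0.10
I − A =
  [   0.90    -0.30    -0.10]
  [  -0.25     0.90    -0.30]
  [   0.00    -0.20     0.90]
Cofactors of I−A, C_ij = (−1)^(i+j)·(minor ij) (rows/columns in the sector order above):
  C_11 = (0.90)(0.90) − (-0.30)(-0.20) = 0.7500
  C_12 = −[(-0.25)(0.90) − (-0.30)(0.00)] = 0.2250
  C_13 = (-0.25)(-0.20) − (0.90)(0.00) = 0.0500
  C_21 = −[(-0.30)(0.90) − (-0.10)(-0.20)] = 0.2900
  C_22 = (0.90)(0.90) − (-0.10)(0.00) = 0.8100
  C_23 = −[(0.90)(-0.20) − (-0.30)(0.00)] = 0.1800
  C_31 = (-0.30)(-0.30) − (-0.10)(0.90) = 0.1800
  C_32 = −[(0.90)(-0.30) − (-0.10)(-0.25)] = 0.2950
  C_33 = (0.90)(0.90) − (-0.30)(-0.25) = 0.7350
det(I−A) = Σ_j (I−A)_1j·C_1j = (0.90)(0.7500) + (-0.30)(0.2250) + (-0.10)(0.0500) = 0.6025
adj(I−A) = Cᵀ =
  [ 0.7500   0.2900   0.1800]
  [ 0.2250   0.8100   0.2950]
  [ 0.0500   0.1800   0.7350]
(I − A)⁻¹ = adj(I−A) / det(I−A) ≈
  [   1.2448     0.4813     0.2988]
  [   0.3734     1.3444     0.4896]
  [   0.0830     0.2988     1.2199]
Δx = (I − A)⁻¹ Δd with Δd having +100 in the Manufacturing component and 0 elsewhere.
So Δx_S = L_SM · (+100), where L_SM = adj(I−A)_SM / det(I−A) = 0.1800 / 0.6025.
Δx_S = 0.1800 × (+100) / 0.6025 = 18.00 / 0.6025 ≈ 29.9.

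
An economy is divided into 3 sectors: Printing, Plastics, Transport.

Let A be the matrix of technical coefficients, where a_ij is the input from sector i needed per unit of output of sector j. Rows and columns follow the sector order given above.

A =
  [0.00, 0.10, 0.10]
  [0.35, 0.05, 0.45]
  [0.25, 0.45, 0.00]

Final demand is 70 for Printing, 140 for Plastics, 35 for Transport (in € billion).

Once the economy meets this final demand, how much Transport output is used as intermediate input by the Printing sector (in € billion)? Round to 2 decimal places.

z_31 = 29.29

I − A =
  [   1.00    -0.10    -0.10]
  [  -0.35     0.95    -0.45]
  [  -0.25    -0.45     1.00]
Cofactors of I−A, C_ij = (−1)^(i+j)·(minor ij) (rows/columns in the sector order above):
  C_11 = (0.95)(1.00) − (-0.45)(-0.45) = 0.7475
  C_12 = −[(-0.35)(1.00) − (-0.45)(-0.25)] = 0.4625
  C_13 = (-0.35)(-0.45) − (0.95)(-0.25) = 0.3950
  C_21 = −[(-0.10)(1.00) − (-0.10)(-0.45)] = 0.1450
  C_22 = (1.00)(1.00) − (-0.10)(-0.25) = 0.9750
  C_23 = −[(1.00)(-0.45) − (-0.10)(-0.25)] = 0.4750
  C_31 = (-0.10)(-0.45) − (-0.10)(0.95) = 0.1400
  C_32 = −[(1.00)(-0.45) − (-0.10)(-0.35)] = 0.4850
  C_33 = (1.00)(0.95) − (-0.10)(-0.35) = 0.9150
det(I−A) = Σ_j (I−A)_1j·C_1j = (1.00)(0.7475) + (-0.10)(0.4625) + (-0.10)(0.3950) = 0.66175
adj(I−A) = Cᵀ =
  [ 0.7475   0.1450   0.1400]
  [ 0.4625   0.9750   0.4850]
  [ 0.3950   0.4750   0.9150]
(I − A)⁻¹ = adj(I−A) / det(I−A) ≈
  [   1.1296     0.2191     0.2116]
  [   0.6989     1.4734     0.7329]
  [   0.5969     0.7178     1.3827]
First solve x = (I − A)⁻¹ d = adj(I−A)·d / det(I−A); in particular x_1 = (0.7475·70 + 0.1450·140 + 0.1400·35) / 0.66175 = 77.525 / 0.66175 ≈ 117.1515.
Intermediate flow from 3 to 1: z_31 = a_31 · x_1 = 0.25 × 77.525 / 0.66175 = 19.38125 / 0.66175 ≈ 29.29.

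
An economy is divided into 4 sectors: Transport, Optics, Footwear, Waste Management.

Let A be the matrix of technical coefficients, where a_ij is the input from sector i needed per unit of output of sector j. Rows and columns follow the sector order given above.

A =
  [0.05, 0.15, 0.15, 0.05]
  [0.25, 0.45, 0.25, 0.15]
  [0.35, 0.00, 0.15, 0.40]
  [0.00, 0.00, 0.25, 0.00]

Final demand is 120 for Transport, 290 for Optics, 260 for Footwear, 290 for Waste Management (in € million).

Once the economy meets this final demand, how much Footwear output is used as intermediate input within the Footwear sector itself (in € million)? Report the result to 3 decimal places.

z_33 = 106.700

I − A =
  [   0.95    -0.15    -0.15    -0.05]
  [  -0.25     0.55    -0.25    -0.15]
  [  -0.35     0.00     0.85    -0.40]
  [   0.00     0.00    -0.25     1.00]
Compute the cofactors C_ij = (−1)^(i+j)·(3×3 minor ij) of I−A; the adjugate is their transpose:
adj(I−A) = Cᵀ =
  [ 0.412500   0.112500   0.132500   0.090500]
  [ 0.288125   0.655625   0.313750   0.238250]
  [ 0.192500   0.052500   0.485000   0.211500]
  [ 0.048125   0.013125   0.121250   0.370250]
det(I−A) = Σ_j (I−A)_1j·C_1j = (0.95)(0.412500) + (-0.15)(0.288125) + (-0.15)(0.192500) + (-0.05)(0.048125) = 0.317375
(I − A)⁻¹ = adj(I−A) / det(I−A) ≈
  [   1.2997     0.3545     0.4175     0.2852]
  [   0.9078     2.0658     0.9886     0.7507]
  [   0.6065     0.1654     1.5282     0.6664]
  [   0.1516     0.0414     0.3820     1.1666]
First solve x = (I − A)⁻¹ d = adj(I−A)·d / det(I−A); in particular x_3 = (0.192500·120 + 0.052500·290 + 0.485000·260 + 0.211500·290) / 0.317375 = 225.76 / 0.317375 ≈ 711.33517.
Intermediate flow from 3 to 3: z_33 = a_33 · x_3 = 0.15 × 225.76 / 0.317375 = 33.864 / 0.317375 ≈ 106.700.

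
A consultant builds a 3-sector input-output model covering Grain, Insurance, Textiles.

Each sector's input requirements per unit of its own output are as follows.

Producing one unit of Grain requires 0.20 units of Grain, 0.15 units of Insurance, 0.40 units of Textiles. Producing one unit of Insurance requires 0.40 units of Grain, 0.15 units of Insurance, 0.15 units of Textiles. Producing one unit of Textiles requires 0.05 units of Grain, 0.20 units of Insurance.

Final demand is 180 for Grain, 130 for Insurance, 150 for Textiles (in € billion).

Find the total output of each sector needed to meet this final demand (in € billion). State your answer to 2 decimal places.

I − A =
  [   0.80    -0.40    -0.05]
  [  -0.15     0.85    -0.20]
  [  -0.40    -0.15     1.00]
Cofactors of I−A, C_ij = (−1)^(i+j)·(minor ij) (rows/columns in the sector order above):
  C_11 = (0.85)(1.00) − (-0.20)(-0.15) = 0.8200
  C_12 = −[(-0.15)(1.00) − (-0.20)(-0.40)] = 0.2300
  C_13 = (-0.15)(-0.15) − (0.85)(-0.40) = 0.3625
  C_21 = −[(-0.40)(1.00) − (-0.05)(-0.15)] = 0.4075
  C_22 = (0.80)(1.00) − (-0.05)(-0.40) = 0.7800
  C_23 = −[(0.80)(-0.15) − (-0.40)(-0.40)] = 0.2800
  C_31 = (-0.40)(-0.20) − (-0.05)(0.85) = 0.1225
  C_32 = −[(0.80)(-0.20) − (-0.05)(-0.15)] = 0.1675
  C_33 = (0.80)(0.85) − (-0.40)(-0.15) = 0.6200
det(I−A) = Σ_j (I−A)_1j·C_1j = (0.80)(0.8200) + (-0.40)(0.2300) + (-0.05)(0.3625) = 0.545875
adj(I−A) = Cᵀ =
  [ 0.8200   0.4075   0.1225]
  [ 0.2300   0.7800   0.1675]
  [ 0.3625   0.2800   0.6200]
(I − A)⁻¹ = adj(I−A) / det(I−A) ≈
  [   1.5022     0.7465     0.2244]
  [   0.4213     1.4289     0.3068]
  [   0.6641     0.5129     1.1358]
x = (I − A)⁻¹ d = adj(I−A)·d / det(I−A), with det(I−A) = 0.545875:
  x_G = (0.8200·180 + 0.4075·130 + 0.1225·150) / 0.545875 = 218.95 / 0.545875 ≈ 401.10
  x_I = (0.2300·180 + 0.7800·130 + 0.1675·150) / 0.545875 = 167.925 / 0.545875 ≈ 307.63
  x_T = (0.3625·180 + 0.2800·130 + 0.6200·150) / 0.545875 = 194.65 / 0.545875 ≈ 356.58

x_G = 401.10, x_I = 307.63, x_T = 356.58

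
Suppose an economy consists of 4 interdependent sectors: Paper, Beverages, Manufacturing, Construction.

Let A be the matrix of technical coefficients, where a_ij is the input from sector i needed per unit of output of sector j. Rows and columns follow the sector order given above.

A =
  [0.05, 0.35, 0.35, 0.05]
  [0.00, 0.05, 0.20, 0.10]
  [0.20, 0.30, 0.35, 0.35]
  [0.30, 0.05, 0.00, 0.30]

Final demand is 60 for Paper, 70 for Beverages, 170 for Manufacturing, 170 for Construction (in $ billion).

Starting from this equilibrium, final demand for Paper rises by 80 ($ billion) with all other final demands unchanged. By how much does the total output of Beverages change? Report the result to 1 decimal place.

I − A =
  [   0.95    -0.35    -0.35    -0.05]
  [   0.00     0.95    -0.20    -0.10]
  [  -0.20    -0.30     0.65    -0.35]
  [  -0.30    -0.05     0.00     0.70]
Compute the cofactors C_ij = (−1)^(i+j)·(3×3 minor ij) of I−A; the adjugate is their transpose:
adj(I−A) = Cᵀ =
  [ 0.383500   0.240500   0.280500   0.202000]
  [ 0.068500   0.336750   0.140500   0.123250]
  [ 0.240750   0.297875   0.602250   0.360875]
  [ 0.169250   0.127125   0.130250   0.449125]
det(I−A) = Σ_j (I−A)_1j·C_1j = (0.95)(0.383500) + (-0.35)(0.068500) + (-0.35)(0.240750) + (-0.05)(0.169250) = 0.247625
(I − A)⁻¹ = adj(I−A) / det(I−A) ≈
  [   1.5487     0.9712     1.1328     0.8157]
  [   0.2766     1.3599     0.5674     0.4977]
  [   0.9722     1.2029     2.4321     1.4573]
  [   0.6835     0.5134     0.5260     1.8137]
Δx = (I − A)⁻¹ Δd with Δd having +80 in the Paper component and 0 elsewhere.
So Δx_2 = L_21 · (+80), where L_21 = adj(I−A)_21 / det(I−A) = 0.068500 / 0.247625.
Δx_2 = 0.068500 × (+80) / 0.247625 = 5.48 / 0.247625 ≈ 22.1.

Δx_2 = 22.1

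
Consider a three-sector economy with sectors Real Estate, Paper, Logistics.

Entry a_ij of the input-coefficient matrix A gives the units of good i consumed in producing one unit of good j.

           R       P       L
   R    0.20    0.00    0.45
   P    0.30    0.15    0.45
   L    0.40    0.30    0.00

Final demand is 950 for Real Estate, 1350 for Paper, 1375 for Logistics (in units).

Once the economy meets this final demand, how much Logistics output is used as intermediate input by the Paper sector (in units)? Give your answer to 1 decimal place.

z_LP = 1564.3

I − A =
  [   0.80     0.00    -0.45]
  [  -0.30     0.85    -0.45]
  [  -0.40    -0.30     1.00]
Cofactors of I−A, C_ij = (−1)^(i+j)·(minor ij) (rows/columns in the sector order above):
  C_11 = (0.85)(1.00) − (-0.45)(-0.30) = 0.7150
  C_12 = −[(-0.30)(1.00) − (-0.45)(-0.40)] = 0.4800
  C_13 = (-0.30)(-0.30) − (0.85)(-0.40) = 0.4300
  C_21 = −[(0.00)(1.00) − (-0.45)(-0.30)] = 0.1350
  C_22 = (0.80)(1.00) − (-0.45)(-0.40) = 0.6200
  C_23 = −[(0.80)(-0.30) − (0.00)(-0.40)] = 0.2400
  C_31 = (0.00)(-0.45) − (-0.45)(0.85) = 0.3825
  C_32 = −[(0.80)(-0.45) − (-0.45)(-0.30)] = 0.4950
  C_33 = (0.80)(0.85) − (0.00)(-0.30) = 0.6800
det(I−A) = Σ_j (I−A)_1j·C_1j = (0.80)(0.7150) + (0.00)(0.4800) + (-0.45)(0.4300) = 0.3785
adj(I−A) = Cᵀ =
  [ 0.7150   0.1350   0.3825]
  [ 0.4800   0.6200   0.4950]
  [ 0.4300   0.2400   0.6800]
(I − A)⁻¹ = adj(I−A) / det(I−A) ≈
  [   1.8890     0.3567     1.0106]
  [   1.2682     1.6380     1.3078]
  [   1.1361     0.6341     1.7966]
First solve x = (I − A)⁻¹ d = adj(I−A)·d / det(I−A); in particular x_P = (0.4800·950 + 0.6200·1350 + 0.4950·1375) / 0.3785 = 1973.625 / 0.3785 ≈ 5214.333.
Intermediate flow from L to P: z_LP = a_LP · x_P = 0.30 × 1973.625 / 0.3785 = 592.0875 / 0.3785 ≈ 1564.3.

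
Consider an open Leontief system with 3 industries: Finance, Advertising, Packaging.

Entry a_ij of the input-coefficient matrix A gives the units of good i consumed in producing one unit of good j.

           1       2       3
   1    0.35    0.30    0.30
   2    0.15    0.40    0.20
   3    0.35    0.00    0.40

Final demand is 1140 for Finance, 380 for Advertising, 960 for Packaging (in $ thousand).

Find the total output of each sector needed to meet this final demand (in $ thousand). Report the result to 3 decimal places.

x_1 = 5765.854, x_2 = 3729.268, x_3 = 4963.415

I − A =
  [   0.65    -0.30    -0.30]
  [  -0.15     0.60    -0.20]
  [  -0.35     0.00     0.60]
Cofactors of I−A, C_ij = (−1)^(i+j)·(minor ij) (rows/columns in the sector order above):
  C_11 = (0.60)(0.60) − (-0.20)(0.00) = 0.3600
  C_12 = −[(-0.15)(0.60) − (-0.20)(-0.35)] = 0.1600
  C_13 = (-0.15)(0.00) − (0.60)(-0.35) = 0.2100
  C_21 = −[(-0.30)(0.60) − (-0.30)(0.00)] = 0.1800
  C_22 = (0.65)(0.60) − (-0.30)(-0.35) = 0.2850
  C_23 = −[(0.65)(0.00) − (-0.30)(-0.35)] = 0.1050
  C_31 = (-0.30)(-0.20) − (-0.30)(0.60) = 0.2400
  C_32 = −[(0.65)(-0.20) − (-0.30)(-0.15)] = 0.1750
  C_33 = (0.65)(0.60) − (-0.30)(-0.15) = 0.3450
det(I−A) = Σ_j (I−A)_1j·C_1j = (0.65)(0.3600) + (-0.30)(0.1600) + (-0.30)(0.2100) = 0.1230
adj(I−A) = Cᵀ =
  [ 0.3600   0.1800   0.2400]
  [ 0.1600   0.2850   0.1750]
  [ 0.2100   0.1050   0.3450]
(I − A)⁻¹ = adj(I−A) / det(I−A) ≈
  [   2.9268     1.4634     1.9512]
  [   1.3008     2.3171     1.4228]
  [   1.7073     0.8537     2.8049]
x = (I − A)⁻¹ d = adj(I−A)·d / det(I−A), with det(I−A) = 0.1230:
  x_1 = (0.3600·1140 + 0.1800·380 + 0.2400·960) / 0.1230 = 709.20 / 0.1230 ≈ 5765.854
  x_2 = (0.1600·1140 + 0.2850·380 + 0.1750·960) / 0.1230 = 458.70 / 0.1230 ≈ 3729.268
  x_3 = (0.2100·1140 + 0.1050·380 + 0.3450·960) / 0.1230 = 610.50 / 0.1230 ≈ 4963.415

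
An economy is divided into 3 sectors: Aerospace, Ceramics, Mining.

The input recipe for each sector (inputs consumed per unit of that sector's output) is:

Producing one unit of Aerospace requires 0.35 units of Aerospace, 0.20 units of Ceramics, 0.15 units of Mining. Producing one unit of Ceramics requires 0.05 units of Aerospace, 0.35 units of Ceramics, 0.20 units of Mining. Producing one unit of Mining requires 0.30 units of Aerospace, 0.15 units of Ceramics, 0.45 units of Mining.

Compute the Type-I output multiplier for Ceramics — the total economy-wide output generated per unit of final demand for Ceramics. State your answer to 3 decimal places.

I − A =
  [   0.65    -0.05    -0.30]
  [  -0.20     0.65    -0.15]
  [  -0.15    -0.20     0.55]
Cofactors of I−A, C_ij = (−1)^(i+j)·(minor ij) (rows/columns in the sector order above):
  C_11 = (0.65)(0.55) − (-0.15)(-0.20) = 0.3275
  C_12 = −[(-0.20)(0.55) − (-0.15)(-0.15)] = 0.1325
  C_13 = (-0.20)(-0.20) − (0.65)(-0.15) = 0.1375
  C_21 = −[(-0.05)(0.55) − (-0.30)(-0.20)] = 0.0875
  C_22 = (0.65)(0.55) − (-0.30)(-0.15) = 0.3125
  C_23 = −[(0.65)(-0.20) − (-0.05)(-0.15)] = 0.1375
  C_31 = (-0.05)(-0.15) − (-0.30)(0.65) = 0.2025
  C_32 = −[(0.65)(-0.15) − (-0.30)(-0.20)] = 0.1575
  C_33 = (0.65)(0.65) − (-0.05)(-0.20) = 0.4125
det(I−A) = Σ_j (I−A)_1j·C_1j = (0.65)(0.3275) + (-0.05)(0.1325) + (-0.30)(0.1375) = 0.1650
adj(I−A) = Cᵀ =
  [ 0.3275   0.0875   0.2025]
  [ 0.1325   0.3125   0.1575]
  [ 0.1375   0.1375   0.4125]
(I − A)⁻¹ = adj(I−A) / det(I−A) ≈
  [   1.9848     0.5303     1.2273]
  [   0.8030     1.8939     0.9545]
  [   0.8333     0.8333     2.5000]
The output multiplier for sector j is the column-j sum of the Leontief inverse (I − A)⁻¹ = adj(I−A) / det(I−A).
Column 2 of adj(I−A): (0.0875, 0.3125, 0.1375); det(I−A) = 0.1650.
m_2 = (0.0875 + 0.3125 + 0.1375) / 0.1650 = 0.5375 / 0.1650 ≈ 3.258.

m_2 = 3.258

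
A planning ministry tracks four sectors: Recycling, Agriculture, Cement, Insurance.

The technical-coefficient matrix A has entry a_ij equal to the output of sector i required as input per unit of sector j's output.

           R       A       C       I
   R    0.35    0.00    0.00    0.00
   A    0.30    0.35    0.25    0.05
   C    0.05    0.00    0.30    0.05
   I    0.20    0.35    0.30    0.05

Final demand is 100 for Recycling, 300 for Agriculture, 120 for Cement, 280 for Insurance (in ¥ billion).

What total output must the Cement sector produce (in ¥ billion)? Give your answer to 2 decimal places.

I − A =
  [   0.65     0.00     0.00     0.00]
  [  -0.30     0.65    -0.25    -0.05]
  [  -0.05     0.00     0.70    -0.05]
  [  -0.20    -0.35    -0.30     0.95]
Compute the cofactors C_ij = (−1)^(i+j)·(3×3 minor ij) of I−A; the adjugate is their transpose:
adj(I−A) = Cᵀ =
  [ 0.405875   0.000000   0.000000   0.000000]
  [ 0.217125   0.422500   0.164125   0.030875]
  [ 0.041750   0.011375   0.390000   0.021125]
  [ 0.178625   0.159250   0.183625   0.295750]
det(I−A) = Σ_j (I−A)_1j·C_1j = (0.65)(0.405875) + (0.00)(0.217125) + (0.00)(0.041750) + (0.00)(0.178625) = 0.26381875
(I − A)⁻¹ = adj(I−A) / det(I−A) ≈
  [   1.5385     0.0000     0.0000     0.0000]
  [   0.8230     1.6015     0.6221     0.1170]
  [   0.1583     0.0431     1.4783     0.0801]
  [   0.6771     0.6036     0.6960     1.1210]
x = (I − A)⁻¹ d = adj(I−A)·d / det(I−A), with det(I−A) = 0.26381875:
  x_R = (0.405875·100 + 0.000000·300 + 0.000000·120 + 0.000000·280) / 0.26381875 = 40.5875 / 0.26381875 ≈ 153.85
  x_A = (0.217125·100 + 0.422500·300 + 0.164125·120 + 0.030875·280) / 0.26381875 = 176.8025 / 0.26381875 ≈ 670.17
  x_C = (0.041750·100 + 0.011375·300 + 0.390000·120 + 0.021125·280) / 0.26381875 = 60.3025 / 0.26381875 ≈ 228.58
  x_I = (0.178625·100 + 0.159250·300 + 0.183625·120 + 0.295750·280) / 0.26381875 = 170.4825 / 0.26381875 ≈ 646.21

x_C = 228.58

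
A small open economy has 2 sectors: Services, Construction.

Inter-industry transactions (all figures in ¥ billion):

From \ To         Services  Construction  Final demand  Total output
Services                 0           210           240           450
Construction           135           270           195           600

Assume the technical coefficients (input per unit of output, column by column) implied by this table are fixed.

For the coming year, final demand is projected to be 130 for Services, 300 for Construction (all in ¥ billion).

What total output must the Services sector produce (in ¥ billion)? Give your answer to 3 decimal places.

Technical coefficients a_ij = z_ij / X_j:
  a_11 = 0/450 = 0.00, a_21 = 135/450 = 0.30
  a_12 = 210/600 = 0.35, a_22 = 270/600 = 0.45
I − A =
  [   1.00    -0.35]
  [  -0.30     0.55]
det(I−A) = (1.00)(0.55) − (-0.35)(-0.30) = 0.4450
adj(I−A) = [[0.55, 0.35], [0.30, 1.00]]
(I − A)⁻¹ = adj(I−A) / det(I−A) ≈
  [   1.2360     0.7865]
  [   0.6742     2.2472]
x = (I − A)⁻¹ d = adj(I−A)·d / det(I−A), with det(I−A) = 0.4450:
  x_1 = (0.55·130 + 0.35·300) / 0.4450 = 176.50 / 0.4450 ≈ 396.629
  x_2 = (0.30·130 + 1.00·300) / 0.4450 = 339.00 / 0.4450 ≈ 761.798

x_1 = 396.629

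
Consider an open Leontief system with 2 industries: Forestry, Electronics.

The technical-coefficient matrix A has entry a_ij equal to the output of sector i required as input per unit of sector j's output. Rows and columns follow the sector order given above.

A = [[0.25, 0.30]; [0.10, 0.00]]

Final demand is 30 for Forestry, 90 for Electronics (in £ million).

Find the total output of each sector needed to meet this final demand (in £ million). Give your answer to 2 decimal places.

I − A =
  [   0.75    -0.30]
  [  -0.10     1.00]
det(I−A) = (0.75)(1.00) − (-0.30)(-0.10) = 0.7200
adj(I−A) = [[1.00, 0.30], [0.10, 0.75]]
(I − A)⁻¹ = adj(I−A) / det(I−A) ≈
  [   1.3889     0.4167]
  [   0.1389     1.0417]
x = (I − A)⁻¹ d = adj(I−A)·d / det(I−A), with det(I−A) = 0.7200:
  x_1 = (1.00·30 + 0.30·90) / 0.7200 = 57.00 / 0.7200 ≈ 79.17
  x_2 = (0.10·30 + 0.75·90) / 0.7200 = 70.50 / 0.7200 ≈ 97.92

x_1 = 79.17, x_2 = 97.92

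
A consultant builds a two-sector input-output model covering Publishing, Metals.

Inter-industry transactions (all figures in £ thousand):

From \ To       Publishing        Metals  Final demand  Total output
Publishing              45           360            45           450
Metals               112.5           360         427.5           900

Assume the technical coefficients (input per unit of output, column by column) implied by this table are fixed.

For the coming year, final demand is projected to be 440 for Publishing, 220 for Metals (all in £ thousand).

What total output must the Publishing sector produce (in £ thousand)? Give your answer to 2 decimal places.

Technical coefficients a_ij = z_ij / X_j:
  a_PP = 45/450 = 0.10, a_MP = 112.5/450 = 0.25
  a_PM = 360/900 = 0.40, a_MM = 360/900 = 0.40
I − A =
  [   0.90    -0.40]
  [  -0.25     0.60]
det(I−A) = (0.90)(0.60) − (-0.40)(-0.25) = 0.4400
adj(I−A) = [[0.60, 0.40], [0.25, 0.90]]
(I − A)⁻¹ = adj(I−A) / det(I−A) ≈
  [   1.3636     0.9091]
  [   0.5682     2.0455]
x = (I − A)⁻¹ d = adj(I−A)·d / det(I−A), with det(I−A) = 0.4400:
  x_P = (0.60·440 + 0.40·220) / 0.4400 = 352.00 / 0.4400 = 800.00
  x_M = (0.25·440 + 0.90·220) / 0.4400 = 308.00 / 0.4400 = 700.00

x_P = 800.00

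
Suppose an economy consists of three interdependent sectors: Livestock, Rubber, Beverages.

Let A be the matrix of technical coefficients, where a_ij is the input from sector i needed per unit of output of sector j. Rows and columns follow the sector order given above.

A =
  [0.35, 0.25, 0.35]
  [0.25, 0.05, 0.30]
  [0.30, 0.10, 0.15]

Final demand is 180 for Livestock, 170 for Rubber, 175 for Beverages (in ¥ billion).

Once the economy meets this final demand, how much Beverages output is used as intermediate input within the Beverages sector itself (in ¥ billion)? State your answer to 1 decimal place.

I − A =
  [   0.65    -0.25    -0.35]
  [  -0.25     0.95    -0.30]
  [  -0.30    -0.10     0.85]
Cofactors of I−A, C_ij = (−1)^(i+j)·(minor ij) (rows/columns in the sector order above):
  C_11 = (0.95)(0.85) − (-0.30)(-0.10) = 0.7775
  C_12 = −[(-0.25)(0.85) − (-0.30)(-0.30)] = 0.3025
  C_13 = (-0.25)(-0.10) − (0.95)(-0.30) = 0.3100
  C_21 = −[(-0.25)(0.85) − (-0.35)(-0.10)] = 0.2475
  C_22 = (0.65)(0.85) − (-0.35)(-0.30) = 0.4475
  C_23 = −[(0.65)(-0.10) − (-0.25)(-0.30)] = 0.1400
  C_31 = (-0.25)(-0.30) − (-0.35)(0.95) = 0.4075
  C_32 = −[(0.65)(-0.30) − (-0.35)(-0.25)] = 0.2825
  C_33 = (0.65)(0.95) − (-0.25)(-0.25) = 0.5550
det(I−A) = Σ_j (I−A)_1j·C_1j = (0.65)(0.7775) + (-0.25)(0.3025) + (-0.35)(0.3100) = 0.32125
adj(I−A) = Cᵀ =
  [ 0.7775   0.2475   0.4075]
  [ 0.3025   0.4475   0.2825]
  [ 0.3100   0.1400   0.5550]
(I − A)⁻¹ = adj(I−A) / det(I−A) ≈
  [   2.4202     0.7704     1.2685]
  [   0.9416     1.3930     0.8794]
  [   0.9650     0.4358     1.7276]
First solve x = (I − A)⁻¹ d = adj(I−A)·d / det(I−A); in particular x_B = (0.3100·180 + 0.1400·170 + 0.5550·175) / 0.32125 = 176.725 / 0.32125 ≈ 550.117.
Intermediate flow from B to B: z_BB = a_BB · x_B = 0.15 × 176.725 / 0.32125 = 26.50875 / 0.32125 ≈ 82.5.

z_BB = 82.5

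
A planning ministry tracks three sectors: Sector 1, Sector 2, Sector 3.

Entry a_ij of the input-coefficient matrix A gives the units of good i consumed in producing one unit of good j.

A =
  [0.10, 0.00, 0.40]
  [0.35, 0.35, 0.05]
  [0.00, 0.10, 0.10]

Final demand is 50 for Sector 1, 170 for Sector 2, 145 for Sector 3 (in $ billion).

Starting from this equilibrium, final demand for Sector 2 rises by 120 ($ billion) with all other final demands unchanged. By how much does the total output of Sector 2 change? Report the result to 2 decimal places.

I − A =
  [   0.90     0.00    -0.40]
  [  -0.35     0.65    -0.05]
  [   0.00    -0.10     0.90]
Cofactors of I−A, C_ij = (−1)^(i+j)·(minor ij) (rows/columns in the sector order above):
  C_11 = (0.65)(0.90) − (-0.05)(-0.10) = 0.5800
  C_12 = −[(-0.35)(0.90) − (-0.05)(0.00)] = 0.3150
  C_13 = (-0.35)(-0.10) − (0.65)(0.00) = 0.0350
  C_21 = −[(0.00)(0.90) − (-0.40)(-0.10)] = 0.0400
  C_22 = (0.90)(0.90) − (-0.40)(0.00) = 0.8100
  C_23 = −[(0.90)(-0.10) − (0.00)(0.00)] = 0.0900
  C_31 = (0.00)(-0.05) − (-0.40)(0.65) = 0.2600
  C_32 = −[(0.90)(-0.05) − (-0.40)(-0.35)] = 0.1850
  C_33 = (0.90)(0.65) − (0.00)(-0.35) = 0.5850
det(I−A) = Σ_j (I−A)_1j·C_1j = (0.90)(0.5800) + (0.00)(0.3150) + (-0.40)(0.0350) = 0.5080
adj(I−A) = Cᵀ =
  [ 0.5800   0.0400   0.2600]
  [ 0.3150   0.8100   0.1850]
  [ 0.0350   0.0900   0.5850]
(I − A)⁻¹ = adj(I−A) / det(I−A) ≈
  [   1.1417     0.0787     0.5118]
  [   0.6201     1.5945     0.3642]
  [   0.0689     0.1772     1.1516]
Δx = (I − A)⁻¹ Δd with Δd having +120 in the Sector 2 component and 0 elsewhere.
So Δx_2 = L_22 · (+120), where L_22 = adj(I−A)_22 / det(I−A) = 0.8100 / 0.5080.
Δx_2 = 0.8100 × (+120) / 0.5080 = 97.20 / 0.5080 ≈ 191.34.

Δx_2 = 191.34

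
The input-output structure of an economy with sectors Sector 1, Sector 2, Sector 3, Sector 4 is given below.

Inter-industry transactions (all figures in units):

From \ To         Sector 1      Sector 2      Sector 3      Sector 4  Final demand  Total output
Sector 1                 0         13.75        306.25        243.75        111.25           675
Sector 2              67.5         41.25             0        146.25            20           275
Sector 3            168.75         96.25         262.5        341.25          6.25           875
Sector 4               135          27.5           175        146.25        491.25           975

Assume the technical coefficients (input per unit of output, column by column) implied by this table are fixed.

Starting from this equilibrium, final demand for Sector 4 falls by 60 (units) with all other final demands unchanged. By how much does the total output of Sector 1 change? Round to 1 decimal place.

Δx_1 = -59.4

Technical coefficients a_ij = z_ij / X_j:
  a_11 = 0/675 = 0.00, a_21 = 67.5/675 = 0.10, a_31 = 168.75/675 = 0.25, a_41 = 135/675 = 0.20
  a_12 = 13.75/275 = 0.05, a_22 = 41.25/275 = 0.15, a_32 = 96.25/275 = 0.35, a_42 = 27.5/275 = 0.10
  a_13 = 306.25/875 = 0.35, a_23 = 0/875 = 0.00, a_33 = 262.5/875 = 0.30, a_43 = 175/875 = 0.20
  a_14 = 243.75/975 = 0.25, a_24 = 146.25/975 = 0.15, a_34 = 341.25/975 = 0.35, a_44 = 146.25/975 = 0.15
I − A =
  [   1.00    -0.05    -0.35    -0.25]
  [  -0.10     0.85     0.00    -0.15]
  [  -0.25    -0.35     0.70    -0.35]
  [  -0.20    -0.10    -0.20     0.85]
Compute the cofactors C_ij = (−1)^(i+j)·(3×3 minor ij) of I−A; the adjugate is their transpose:
adj(I−A) = Cᵀ =
  [ 0.425250   0.177625   0.291625   0.276500]
  [ 0.081000   0.378625   0.075250   0.121625]
  [ 0.280125   0.335375   0.656750   0.412000]
  [ 0.175500   0.165250   0.232000   0.504875]
det(I−A) = Σ_j (I−A)_1j·C_1j = (1.00)(0.425250) + (-0.05)(0.081000) + (-0.35)(0.280125) + (-0.25)(0.175500) = 0.27928125
(I − A)⁻¹ = adj(I−A) / det(I−A) ≈
  [   1.5227     0.6360     1.0442     0.9900]
  [   0.2900     1.3557     0.2694     0.4355]
  [   1.0030     1.2009     2.3516     1.4752]
  [   0.6284     0.5917     0.8307     1.8078]
Δx = (I − A)⁻¹ Δd with Δd having -60 in the Sector 4 component and 0 elsewhere.
So Δx_1 = L_14 · (-60), where L_14 = adj(I−A)_14 / det(I−A) = 0.276500 / 0.27928125.
Δx_1 = 0.276500 × (-60) / 0.27928125 = -16.59 / 0.27928125 ≈ -59.4.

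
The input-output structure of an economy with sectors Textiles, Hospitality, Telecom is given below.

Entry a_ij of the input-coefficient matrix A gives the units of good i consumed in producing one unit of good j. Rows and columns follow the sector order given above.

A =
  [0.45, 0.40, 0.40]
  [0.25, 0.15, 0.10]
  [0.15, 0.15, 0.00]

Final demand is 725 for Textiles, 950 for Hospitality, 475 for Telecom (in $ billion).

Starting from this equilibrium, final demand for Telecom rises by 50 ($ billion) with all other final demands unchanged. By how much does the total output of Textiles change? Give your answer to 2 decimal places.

Δx_1 = 66.14

I − A =
  [   0.55    -0.40    -0.40]
  [  -0.25     0.85    -0.10]
  [  -0.15    -0.15     1.00]
Cofactors of I−A, C_ij = (−1)^(i+j)·(minor ij) (rows/columns in the sector order above):
  C_11 = (0.85)(1.00) − (-0.10)(-0.15) = 0.8350
  C_12 = −[(-0.25)(1.00) − (-0.10)(-0.15)] = 0.2650
  C_13 = (-0.25)(-0.15) − (0.85)(-0.15) = 0.1650
  C_21 = −[(-0.40)(1.00) − (-0.40)(-0.15)] = 0.4600
  C_22 = (0.55)(1.00) − (-0.40)(-0.15) = 0.4900
  C_23 = −[(0.55)(-0.15) − (-0.40)(-0.15)] = 0.1425
  C_31 = (-0.40)(-0.10) − (-0.40)(0.85) = 0.3800
  C_32 = −[(0.55)(-0.10) − (-0.40)(-0.25)] = 0.1550
  C_33 = (0.55)(0.85) − (-0.40)(-0.25) = 0.3675
det(I−A) = Σ_j (I−A)_1j·C_1j = (0.55)(0.8350) + (-0.40)(0.2650) + (-0.40)(0.1650) = 0.28725
adj(I−A) = Cᵀ =
  [ 0.8350   0.4600   0.3800]
  [ 0.2650   0.4900   0.1550]
  [ 0.1650   0.1425   0.3675]
(I − A)⁻¹ = adj(I−A) / det(I−A) ≈
  [   2.9069     1.6014     1.3229]
  [   0.9225     1.7058     0.5396]
  [   0.5744     0.4961     1.2794]
Δx = (I − A)⁻¹ Δd with Δd having +50 in the Telecom component and 0 elsewhere.
So Δx_1 = L_13 · (+50), where L_13 = adj(I−A)_13 / det(I−A) = 0.3800 / 0.28725.
Δx_1 = 0.3800 × (+50) / 0.28725 = 19.00 / 0.28725 ≈ 66.14.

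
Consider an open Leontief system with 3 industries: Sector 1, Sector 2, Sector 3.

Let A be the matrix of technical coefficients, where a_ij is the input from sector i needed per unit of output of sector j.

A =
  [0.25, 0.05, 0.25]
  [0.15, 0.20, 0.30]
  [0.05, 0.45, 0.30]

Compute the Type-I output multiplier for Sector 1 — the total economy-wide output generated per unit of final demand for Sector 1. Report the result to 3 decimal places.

m_1 = 2.282

I − A =
  [   0.75    -0.05    -0.25]
  [  -0.15     0.80    -0.30]
  [  -0.05    -0.45     0.70]
Cofactors of I−A, C_ij = (−1)^(i+j)·(minor ij) (rows/columns in the sector order above):
  C_11 = (0.80)(0.70) − (-0.30)(-0.45) = 0.4250
  C_12 = −[(-0.15)(0.70) − (-0.30)(-0.05)] = 0.1200
  C_13 = (-0.15)(-0.45) − (0.80)(-0.05) = 0.1075
  C_21 = −[(-0.05)(0.70) − (-0.25)(-0.45)] = 0.1475
  C_22 = (0.75)(0.70) − (-0.25)(-0.05) = 0.5125
  C_23 = −[(0.75)(-0.45) − (-0.05)(-0.05)] = 0.3400
  C_31 = (-0.05)(-0.30) − (-0.25)(0.80) = 0.2150
  C_32 = −[(0.75)(-0.30) − (-0.25)(-0.15)] = 0.2625
  C_33 = (0.75)(0.80) − (-0.05)(-0.15) = 0.5925
det(I−A) = Σ_j (I−A)_1j·C_1j = (0.75)(0.4250) + (-0.05)(0.1200) + (-0.25)(0.1075) = 0.285875
adj(I−A) = Cᵀ =
  [ 0.4250   0.1475   0.2150]
  [ 0.1200   0.5125   0.2625]
  [ 0.1075   0.3400   0.5925]
(I − A)⁻¹ = adj(I−A) / det(I−A) ≈
  [   1.4867     0.5160     0.7521]
  [   0.4198     1.7927     0.9182]
  [   0.3760     1.1893     2.0726]
The output multiplier for sector j is the column-j sum of the Leontief inverse (I − A)⁻¹ = adj(I−A) / det(I−A).
Column 1 of adj(I−A): (0.4250, 0.1200, 0.1075); det(I−A) = 0.285875.
m_1 = (0.4250 + 0.1200 + 0.1075) / 0.285875 = 0.6525 / 0.285875 ≈ 2.282.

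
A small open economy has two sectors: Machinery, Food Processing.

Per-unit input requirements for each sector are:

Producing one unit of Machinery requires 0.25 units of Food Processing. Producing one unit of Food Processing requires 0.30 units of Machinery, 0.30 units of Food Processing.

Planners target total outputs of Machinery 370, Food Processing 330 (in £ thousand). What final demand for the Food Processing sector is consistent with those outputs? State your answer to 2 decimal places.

d_2 = 138.50

I − A =
  [   1.00    -0.30]
  [  -0.25     0.70]
d = (I − A) x:
  d_1 = (+1.00)·370 + (-0.30)·330 = 271.00
  d_2 = (-0.25)·370 + (+0.70)·330 = 138.50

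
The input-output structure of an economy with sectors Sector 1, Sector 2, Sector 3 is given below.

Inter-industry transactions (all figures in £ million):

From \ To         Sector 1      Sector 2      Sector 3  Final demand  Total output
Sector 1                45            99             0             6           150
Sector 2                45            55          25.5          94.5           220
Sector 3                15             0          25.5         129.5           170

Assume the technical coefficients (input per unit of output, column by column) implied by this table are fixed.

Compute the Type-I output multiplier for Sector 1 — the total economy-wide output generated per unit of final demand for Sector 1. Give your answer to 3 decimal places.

m_1 = 3.025

Technical coefficients a_ij = z_ij / X_j:
  a_11 = 45/150 = 0.30, a_21 = 45/150 = 0.30, a_31 = 15/150 = 0.10
  a_12 = 99/220 = 0.45, a_22 = 55/220 = 0.25, a_32 = 0/220 = 0.00
  a_13 = 0/170 = 0.00, a_23 = 25.5/170 = 0.15, a_33 = 25.5/170 = 0.15
I − A =
  [   0.70    -0.45     0.00]
  [  -0.30     0.75    -0.15]
  [  -0.10     0.00     0.85]
Cofactors of I−A, C_ij = (−1)^(i+j)·(minor ij) (rows/columns in the sector order above):
  C_11 = (0.75)(0.85) − (-0.15)(0.00) = 0.6375
  C_12 = −[(-0.30)(0.85) − (-0.15)(-0.10)] = 0.2700
  C_13 = (-0.30)(0.00) − (0.75)(-0.10) = 0.0750
  C_21 = −[(-0.45)(0.85) − (0.00)(0.00)] = 0.3825
  C_22 = (0.70)(0.85) − (0.00)(-0.10) = 0.5950
  C_23 = −[(0.70)(0.00) − (-0.45)(-0.10)] = 0.0450
  C_31 = (-0.45)(-0.15) − (0.00)(0.75) = 0.0675
  C_32 = −[(0.70)(-0.15) − (0.00)(-0.30)] = 0.1050
  C_33 = (0.70)(0.75) − (-0.45)(-0.30) = 0.3900
det(I−A) = Σ_j (I−A)_1j·C_1j = (0.70)(0.6375) + (-0.45)(0.2700) + (0.00)(0.0750) = 0.32475
adj(I−A) = Cᵀ =
  [ 0.6375   0.3825   0.0675]
  [ 0.2700   0.5950   0.1050]
  [ 0.0750   0.0450   0.3900]
(I − A)⁻¹ = adj(I−A) / det(I−A) ≈
  [   1.9630     1.1778     0.2079]
  [   0.8314     1.8322     0.3233]
  [   0.2309     0.1386     1.2009]
The output multiplier for sector j is the column-j sum of the Leontief inverse (I − A)⁻¹ = adj(I−A) / det(I−A).
Column 1 of adj(I−A): (0.6375, 0.2700, 0.0750); det(I−A) = 0.32475.
m_1 = (0.6375 + 0.2700 + 0.0750) / 0.32475 = 0.9825 / 0.32475 ≈ 3.025.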